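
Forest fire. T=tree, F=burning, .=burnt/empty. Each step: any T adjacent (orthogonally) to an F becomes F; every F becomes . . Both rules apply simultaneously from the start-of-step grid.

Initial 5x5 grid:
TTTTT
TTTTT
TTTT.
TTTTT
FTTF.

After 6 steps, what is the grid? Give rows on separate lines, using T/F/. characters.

Step 1: 4 trees catch fire, 2 burn out
  TTTTT
  TTTTT
  TTTT.
  FTTFT
  .FF..
Step 2: 5 trees catch fire, 4 burn out
  TTTTT
  TTTTT
  FTTF.
  .FF.F
  .....
Step 3: 4 trees catch fire, 5 burn out
  TTTTT
  FTTFT
  .FF..
  .....
  .....
Step 4: 5 trees catch fire, 4 burn out
  FTTFT
  .FF.F
  .....
  .....
  .....
Step 5: 3 trees catch fire, 5 burn out
  .FF.F
  .....
  .....
  .....
  .....
Step 6: 0 trees catch fire, 3 burn out
  .....
  .....
  .....
  .....
  .....

.....
.....
.....
.....
.....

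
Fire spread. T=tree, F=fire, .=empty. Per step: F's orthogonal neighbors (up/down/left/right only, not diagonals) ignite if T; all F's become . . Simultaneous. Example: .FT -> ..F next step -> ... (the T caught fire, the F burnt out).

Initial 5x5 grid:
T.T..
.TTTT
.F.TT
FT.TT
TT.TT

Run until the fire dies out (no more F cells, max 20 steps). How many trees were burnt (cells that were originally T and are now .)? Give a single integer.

Step 1: +3 fires, +2 burnt (F count now 3)
Step 2: +2 fires, +3 burnt (F count now 2)
Step 3: +2 fires, +2 burnt (F count now 2)
Step 4: +2 fires, +2 burnt (F count now 2)
Step 5: +2 fires, +2 burnt (F count now 2)
Step 6: +2 fires, +2 burnt (F count now 2)
Step 7: +1 fires, +2 burnt (F count now 1)
Step 8: +0 fires, +1 burnt (F count now 0)
Fire out after step 8
Initially T: 15, now '.': 24
Total burnt (originally-T cells now '.'): 14

Answer: 14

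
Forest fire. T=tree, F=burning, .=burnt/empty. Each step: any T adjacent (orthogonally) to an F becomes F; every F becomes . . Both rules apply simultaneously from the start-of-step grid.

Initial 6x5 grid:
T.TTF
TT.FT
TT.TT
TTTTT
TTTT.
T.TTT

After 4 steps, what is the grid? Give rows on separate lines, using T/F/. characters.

Step 1: 3 trees catch fire, 2 burn out
  T.TF.
  TT..F
  TT.FT
  TTTTT
  TTTT.
  T.TTT
Step 2: 3 trees catch fire, 3 burn out
  T.F..
  TT...
  TT..F
  TTTFT
  TTTT.
  T.TTT
Step 3: 3 trees catch fire, 3 burn out
  T....
  TT...
  TT...
  TTF.F
  TTTF.
  T.TTT
Step 4: 3 trees catch fire, 3 burn out
  T....
  TT...
  TT...
  TF...
  TTF..
  T.TFT

T....
TT...
TT...
TF...
TTF..
T.TFT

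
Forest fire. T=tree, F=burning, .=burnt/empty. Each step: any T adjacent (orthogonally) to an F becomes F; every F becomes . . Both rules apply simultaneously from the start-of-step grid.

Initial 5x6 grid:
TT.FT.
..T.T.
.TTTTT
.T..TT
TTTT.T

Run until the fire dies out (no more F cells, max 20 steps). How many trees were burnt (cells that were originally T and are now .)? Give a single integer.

Answer: 16

Derivation:
Step 1: +1 fires, +1 burnt (F count now 1)
Step 2: +1 fires, +1 burnt (F count now 1)
Step 3: +1 fires, +1 burnt (F count now 1)
Step 4: +3 fires, +1 burnt (F count now 3)
Step 5: +2 fires, +3 burnt (F count now 2)
Step 6: +3 fires, +2 burnt (F count now 3)
Step 7: +1 fires, +3 burnt (F count now 1)
Step 8: +1 fires, +1 burnt (F count now 1)
Step 9: +2 fires, +1 burnt (F count now 2)
Step 10: +1 fires, +2 burnt (F count now 1)
Step 11: +0 fires, +1 burnt (F count now 0)
Fire out after step 11
Initially T: 18, now '.': 28
Total burnt (originally-T cells now '.'): 16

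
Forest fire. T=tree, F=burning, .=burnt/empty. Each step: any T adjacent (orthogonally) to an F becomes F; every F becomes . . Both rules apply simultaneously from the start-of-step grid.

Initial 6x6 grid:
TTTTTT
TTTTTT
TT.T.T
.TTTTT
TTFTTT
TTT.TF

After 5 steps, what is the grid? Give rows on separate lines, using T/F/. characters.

Step 1: 6 trees catch fire, 2 burn out
  TTTTTT
  TTTTTT
  TT.T.T
  .TFTTT
  TF.FTF
  TTF.F.
Step 2: 6 trees catch fire, 6 burn out
  TTTTTT
  TTTTTT
  TT.T.T
  .F.FTF
  F...F.
  TF....
Step 3: 5 trees catch fire, 6 burn out
  TTTTTT
  TTTTTT
  TF.F.F
  ....F.
  ......
  F.....
Step 4: 4 trees catch fire, 5 burn out
  TTTTTT
  TFTFTF
  F.....
  ......
  ......
  ......
Step 5: 6 trees catch fire, 4 burn out
  TFTFTF
  F.F.F.
  ......
  ......
  ......
  ......

TFTFTF
F.F.F.
......
......
......
......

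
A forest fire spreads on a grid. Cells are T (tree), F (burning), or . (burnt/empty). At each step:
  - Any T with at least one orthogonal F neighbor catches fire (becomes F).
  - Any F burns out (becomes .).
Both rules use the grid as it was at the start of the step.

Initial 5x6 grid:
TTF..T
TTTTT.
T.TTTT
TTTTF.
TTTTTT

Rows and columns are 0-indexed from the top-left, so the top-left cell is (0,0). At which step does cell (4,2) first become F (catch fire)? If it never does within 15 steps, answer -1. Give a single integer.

Step 1: cell (4,2)='T' (+5 fires, +2 burnt)
Step 2: cell (4,2)='T' (+10 fires, +5 burnt)
Step 3: cell (4,2)='F' (+3 fires, +10 burnt)
  -> target ignites at step 3
Step 4: cell (4,2)='.' (+3 fires, +3 burnt)
Step 5: cell (4,2)='.' (+1 fires, +3 burnt)
Step 6: cell (4,2)='.' (+0 fires, +1 burnt)
  fire out at step 6

3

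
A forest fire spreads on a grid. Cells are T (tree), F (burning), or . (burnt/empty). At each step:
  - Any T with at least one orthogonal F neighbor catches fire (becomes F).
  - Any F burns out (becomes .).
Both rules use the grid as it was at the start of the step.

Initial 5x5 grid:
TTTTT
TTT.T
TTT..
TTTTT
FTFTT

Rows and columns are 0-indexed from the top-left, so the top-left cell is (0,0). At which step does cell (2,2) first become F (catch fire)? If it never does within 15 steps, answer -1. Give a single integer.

Step 1: cell (2,2)='T' (+4 fires, +2 burnt)
Step 2: cell (2,2)='F' (+5 fires, +4 burnt)
  -> target ignites at step 2
Step 3: cell (2,2)='.' (+4 fires, +5 burnt)
Step 4: cell (2,2)='.' (+3 fires, +4 burnt)
Step 5: cell (2,2)='.' (+2 fires, +3 burnt)
Step 6: cell (2,2)='.' (+1 fires, +2 burnt)
Step 7: cell (2,2)='.' (+1 fires, +1 burnt)
Step 8: cell (2,2)='.' (+0 fires, +1 burnt)
  fire out at step 8

2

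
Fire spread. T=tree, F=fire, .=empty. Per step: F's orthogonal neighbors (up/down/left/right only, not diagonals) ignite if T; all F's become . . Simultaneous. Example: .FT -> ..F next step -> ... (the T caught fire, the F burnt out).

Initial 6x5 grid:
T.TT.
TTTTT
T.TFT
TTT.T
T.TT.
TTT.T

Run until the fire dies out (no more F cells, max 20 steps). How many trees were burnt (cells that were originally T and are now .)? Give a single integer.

Answer: 21

Derivation:
Step 1: +3 fires, +1 burnt (F count now 3)
Step 2: +5 fires, +3 burnt (F count now 5)
Step 3: +4 fires, +5 burnt (F count now 4)
Step 4: +4 fires, +4 burnt (F count now 4)
Step 5: +4 fires, +4 burnt (F count now 4)
Step 6: +1 fires, +4 burnt (F count now 1)
Step 7: +0 fires, +1 burnt (F count now 0)
Fire out after step 7
Initially T: 22, now '.': 29
Total burnt (originally-T cells now '.'): 21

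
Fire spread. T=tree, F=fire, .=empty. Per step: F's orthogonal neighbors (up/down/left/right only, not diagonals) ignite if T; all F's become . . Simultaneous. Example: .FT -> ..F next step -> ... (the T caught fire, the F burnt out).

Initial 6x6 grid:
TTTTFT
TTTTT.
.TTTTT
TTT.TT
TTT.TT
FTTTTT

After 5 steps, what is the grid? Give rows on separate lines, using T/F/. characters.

Step 1: 5 trees catch fire, 2 burn out
  TTTF.F
  TTTTF.
  .TTTTT
  TTT.TT
  FTT.TT
  .FTTTT
Step 2: 6 trees catch fire, 5 burn out
  TTF...
  TTTF..
  .TTTFT
  FTT.TT
  .FT.TT
  ..FTTT
Step 3: 8 trees catch fire, 6 burn out
  TF....
  TTF...
  .TTF.F
  .FT.FT
  ..F.TT
  ...FTT
Step 4: 8 trees catch fire, 8 burn out
  F.....
  TF....
  .FF...
  ..F..F
  ....FT
  ....FT
Step 5: 3 trees catch fire, 8 burn out
  ......
  F.....
  ......
  ......
  .....F
  .....F

......
F.....
......
......
.....F
.....F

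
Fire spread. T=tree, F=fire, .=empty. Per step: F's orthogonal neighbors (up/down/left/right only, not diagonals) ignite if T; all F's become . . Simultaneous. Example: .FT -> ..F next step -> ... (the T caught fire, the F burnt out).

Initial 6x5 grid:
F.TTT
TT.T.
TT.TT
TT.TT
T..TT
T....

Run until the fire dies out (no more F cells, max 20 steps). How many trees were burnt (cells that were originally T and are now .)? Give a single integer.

Answer: 8

Derivation:
Step 1: +1 fires, +1 burnt (F count now 1)
Step 2: +2 fires, +1 burnt (F count now 2)
Step 3: +2 fires, +2 burnt (F count now 2)
Step 4: +2 fires, +2 burnt (F count now 2)
Step 5: +1 fires, +2 burnt (F count now 1)
Step 6: +0 fires, +1 burnt (F count now 0)
Fire out after step 6
Initially T: 18, now '.': 20
Total burnt (originally-T cells now '.'): 8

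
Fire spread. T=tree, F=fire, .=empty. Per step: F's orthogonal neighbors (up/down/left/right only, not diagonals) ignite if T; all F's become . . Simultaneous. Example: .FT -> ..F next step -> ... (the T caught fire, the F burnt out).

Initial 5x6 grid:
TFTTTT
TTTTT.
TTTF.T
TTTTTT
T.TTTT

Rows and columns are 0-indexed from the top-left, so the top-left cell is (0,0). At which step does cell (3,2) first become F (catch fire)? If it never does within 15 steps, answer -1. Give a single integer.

Step 1: cell (3,2)='T' (+6 fires, +2 burnt)
Step 2: cell (3,2)='F' (+8 fires, +6 burnt)
  -> target ignites at step 2
Step 3: cell (3,2)='.' (+6 fires, +8 burnt)
Step 4: cell (3,2)='.' (+4 fires, +6 burnt)
Step 5: cell (3,2)='.' (+1 fires, +4 burnt)
Step 6: cell (3,2)='.' (+0 fires, +1 burnt)
  fire out at step 6

2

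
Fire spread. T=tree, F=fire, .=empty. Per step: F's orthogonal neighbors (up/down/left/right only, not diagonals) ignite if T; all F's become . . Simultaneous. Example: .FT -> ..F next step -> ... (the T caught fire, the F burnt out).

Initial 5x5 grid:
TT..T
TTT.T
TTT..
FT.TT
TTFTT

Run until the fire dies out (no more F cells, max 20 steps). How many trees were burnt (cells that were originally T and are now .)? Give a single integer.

Answer: 15

Derivation:
Step 1: +5 fires, +2 burnt (F count now 5)
Step 2: +4 fires, +5 burnt (F count now 4)
Step 3: +4 fires, +4 burnt (F count now 4)
Step 4: +2 fires, +4 burnt (F count now 2)
Step 5: +0 fires, +2 burnt (F count now 0)
Fire out after step 5
Initially T: 17, now '.': 23
Total burnt (originally-T cells now '.'): 15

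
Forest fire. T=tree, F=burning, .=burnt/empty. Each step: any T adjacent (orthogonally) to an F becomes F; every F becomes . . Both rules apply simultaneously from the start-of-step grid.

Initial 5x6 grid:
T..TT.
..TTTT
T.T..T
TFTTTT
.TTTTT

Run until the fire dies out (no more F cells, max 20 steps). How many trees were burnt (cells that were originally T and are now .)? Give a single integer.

Answer: 19

Derivation:
Step 1: +3 fires, +1 burnt (F count now 3)
Step 2: +4 fires, +3 burnt (F count now 4)
Step 3: +3 fires, +4 burnt (F count now 3)
Step 4: +3 fires, +3 burnt (F count now 3)
Step 5: +4 fires, +3 burnt (F count now 4)
Step 6: +2 fires, +4 burnt (F count now 2)
Step 7: +0 fires, +2 burnt (F count now 0)
Fire out after step 7
Initially T: 20, now '.': 29
Total burnt (originally-T cells now '.'): 19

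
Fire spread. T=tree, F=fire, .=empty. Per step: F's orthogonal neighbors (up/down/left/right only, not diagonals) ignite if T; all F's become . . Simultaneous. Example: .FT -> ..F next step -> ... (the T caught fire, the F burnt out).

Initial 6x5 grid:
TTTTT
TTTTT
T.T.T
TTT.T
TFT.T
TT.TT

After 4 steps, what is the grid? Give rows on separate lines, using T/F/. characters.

Step 1: 4 trees catch fire, 1 burn out
  TTTTT
  TTTTT
  T.T.T
  TFT.T
  F.F.T
  TF.TT
Step 2: 3 trees catch fire, 4 burn out
  TTTTT
  TTTTT
  T.T.T
  F.F.T
  ....T
  F..TT
Step 3: 2 trees catch fire, 3 burn out
  TTTTT
  TTTTT
  F.F.T
  ....T
  ....T
  ...TT
Step 4: 2 trees catch fire, 2 burn out
  TTTTT
  FTFTT
  ....T
  ....T
  ....T
  ...TT

TTTTT
FTFTT
....T
....T
....T
...TT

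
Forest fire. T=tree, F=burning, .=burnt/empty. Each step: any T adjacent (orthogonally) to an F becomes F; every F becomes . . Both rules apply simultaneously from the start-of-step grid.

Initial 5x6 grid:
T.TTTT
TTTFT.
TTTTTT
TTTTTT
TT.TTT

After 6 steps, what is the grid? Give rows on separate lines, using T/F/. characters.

Step 1: 4 trees catch fire, 1 burn out
  T.TFTT
  TTF.F.
  TTTFTT
  TTTTTT
  TT.TTT
Step 2: 6 trees catch fire, 4 burn out
  T.F.FT
  TF....
  TTF.FT
  TTTFTT
  TT.TTT
Step 3: 7 trees catch fire, 6 burn out
  T....F
  F.....
  TF...F
  TTF.FT
  TT.FTT
Step 4: 5 trees catch fire, 7 burn out
  F.....
  ......
  F.....
  TF...F
  TT..FT
Step 5: 3 trees catch fire, 5 burn out
  ......
  ......
  ......
  F.....
  TF...F
Step 6: 1 trees catch fire, 3 burn out
  ......
  ......
  ......
  ......
  F.....

......
......
......
......
F.....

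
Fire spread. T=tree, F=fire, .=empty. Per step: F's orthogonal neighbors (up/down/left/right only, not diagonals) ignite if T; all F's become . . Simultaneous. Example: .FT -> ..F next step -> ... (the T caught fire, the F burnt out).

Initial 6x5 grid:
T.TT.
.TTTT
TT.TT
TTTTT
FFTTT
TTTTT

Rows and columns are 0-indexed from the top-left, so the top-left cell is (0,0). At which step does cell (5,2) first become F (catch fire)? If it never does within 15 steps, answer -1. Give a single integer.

Step 1: cell (5,2)='T' (+5 fires, +2 burnt)
Step 2: cell (5,2)='F' (+5 fires, +5 burnt)
  -> target ignites at step 2
Step 3: cell (5,2)='.' (+4 fires, +5 burnt)
Step 4: cell (5,2)='.' (+4 fires, +4 burnt)
Step 5: cell (5,2)='.' (+3 fires, +4 burnt)
Step 6: cell (5,2)='.' (+2 fires, +3 burnt)
Step 7: cell (5,2)='.' (+0 fires, +2 burnt)
  fire out at step 7

2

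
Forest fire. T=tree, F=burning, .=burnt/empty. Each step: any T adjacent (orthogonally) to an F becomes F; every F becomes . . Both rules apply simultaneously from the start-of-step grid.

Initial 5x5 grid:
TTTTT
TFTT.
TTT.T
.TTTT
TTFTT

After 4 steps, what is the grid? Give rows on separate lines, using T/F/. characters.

Step 1: 7 trees catch fire, 2 burn out
  TFTTT
  F.FT.
  TFT.T
  .TFTT
  TF.FT
Step 2: 9 trees catch fire, 7 burn out
  F.FTT
  ...F.
  F.F.T
  .F.FT
  F...F
Step 3: 2 trees catch fire, 9 burn out
  ...FT
  .....
  ....T
  ....F
  .....
Step 4: 2 trees catch fire, 2 burn out
  ....F
  .....
  ....F
  .....
  .....

....F
.....
....F
.....
.....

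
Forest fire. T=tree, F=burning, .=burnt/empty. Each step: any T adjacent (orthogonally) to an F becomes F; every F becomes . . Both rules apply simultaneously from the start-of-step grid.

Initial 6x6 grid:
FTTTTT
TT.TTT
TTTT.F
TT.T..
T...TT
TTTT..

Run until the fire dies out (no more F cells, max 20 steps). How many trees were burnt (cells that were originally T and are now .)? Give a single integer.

Answer: 22

Derivation:
Step 1: +3 fires, +2 burnt (F count now 3)
Step 2: +5 fires, +3 burnt (F count now 5)
Step 3: +5 fires, +5 burnt (F count now 5)
Step 4: +4 fires, +5 burnt (F count now 4)
Step 5: +2 fires, +4 burnt (F count now 2)
Step 6: +1 fires, +2 burnt (F count now 1)
Step 7: +1 fires, +1 burnt (F count now 1)
Step 8: +1 fires, +1 burnt (F count now 1)
Step 9: +0 fires, +1 burnt (F count now 0)
Fire out after step 9
Initially T: 24, now '.': 34
Total burnt (originally-T cells now '.'): 22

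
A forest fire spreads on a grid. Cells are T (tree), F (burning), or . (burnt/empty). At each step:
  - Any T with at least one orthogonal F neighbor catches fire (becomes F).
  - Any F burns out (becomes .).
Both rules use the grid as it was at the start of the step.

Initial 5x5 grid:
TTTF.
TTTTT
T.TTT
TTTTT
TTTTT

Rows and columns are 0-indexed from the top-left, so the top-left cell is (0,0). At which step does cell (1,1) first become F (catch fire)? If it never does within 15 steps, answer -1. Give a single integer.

Step 1: cell (1,1)='T' (+2 fires, +1 burnt)
Step 2: cell (1,1)='T' (+4 fires, +2 burnt)
Step 3: cell (1,1)='F' (+5 fires, +4 burnt)
  -> target ignites at step 3
Step 4: cell (1,1)='.' (+4 fires, +5 burnt)
Step 5: cell (1,1)='.' (+4 fires, +4 burnt)
Step 6: cell (1,1)='.' (+2 fires, +4 burnt)
Step 7: cell (1,1)='.' (+1 fires, +2 burnt)
Step 8: cell (1,1)='.' (+0 fires, +1 burnt)
  fire out at step 8

3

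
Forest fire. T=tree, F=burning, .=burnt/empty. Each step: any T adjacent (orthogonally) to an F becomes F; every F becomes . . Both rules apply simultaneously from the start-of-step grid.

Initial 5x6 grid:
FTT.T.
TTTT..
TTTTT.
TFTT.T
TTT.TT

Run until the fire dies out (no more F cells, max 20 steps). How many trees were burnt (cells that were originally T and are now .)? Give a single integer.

Answer: 17

Derivation:
Step 1: +6 fires, +2 burnt (F count now 6)
Step 2: +7 fires, +6 burnt (F count now 7)
Step 3: +2 fires, +7 burnt (F count now 2)
Step 4: +2 fires, +2 burnt (F count now 2)
Step 5: +0 fires, +2 burnt (F count now 0)
Fire out after step 5
Initially T: 21, now '.': 26
Total burnt (originally-T cells now '.'): 17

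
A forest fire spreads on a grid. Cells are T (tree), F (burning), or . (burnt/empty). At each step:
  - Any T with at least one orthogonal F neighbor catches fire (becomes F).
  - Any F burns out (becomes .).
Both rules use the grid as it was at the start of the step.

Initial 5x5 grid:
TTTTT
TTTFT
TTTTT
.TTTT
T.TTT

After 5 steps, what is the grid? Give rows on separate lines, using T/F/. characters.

Step 1: 4 trees catch fire, 1 burn out
  TTTFT
  TTF.F
  TTTFT
  .TTTT
  T.TTT
Step 2: 6 trees catch fire, 4 burn out
  TTF.F
  TF...
  TTF.F
  .TTFT
  T.TTT
Step 3: 6 trees catch fire, 6 burn out
  TF...
  F....
  TF...
  .TF.F
  T.TFT
Step 4: 5 trees catch fire, 6 burn out
  F....
  .....
  F....
  .F...
  T.F.F
Step 5: 0 trees catch fire, 5 burn out
  .....
  .....
  .....
  .....
  T....

.....
.....
.....
.....
T....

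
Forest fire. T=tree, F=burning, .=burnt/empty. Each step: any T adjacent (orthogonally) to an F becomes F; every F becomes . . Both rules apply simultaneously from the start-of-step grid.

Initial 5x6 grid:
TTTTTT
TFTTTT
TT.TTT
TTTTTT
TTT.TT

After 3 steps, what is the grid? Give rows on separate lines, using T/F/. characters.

Step 1: 4 trees catch fire, 1 burn out
  TFTTTT
  F.FTTT
  TF.TTT
  TTTTTT
  TTT.TT
Step 2: 5 trees catch fire, 4 burn out
  F.FTTT
  ...FTT
  F..TTT
  TFTTTT
  TTT.TT
Step 3: 6 trees catch fire, 5 burn out
  ...FTT
  ....FT
  ...FTT
  F.FTTT
  TFT.TT

...FTT
....FT
...FTT
F.FTTT
TFT.TT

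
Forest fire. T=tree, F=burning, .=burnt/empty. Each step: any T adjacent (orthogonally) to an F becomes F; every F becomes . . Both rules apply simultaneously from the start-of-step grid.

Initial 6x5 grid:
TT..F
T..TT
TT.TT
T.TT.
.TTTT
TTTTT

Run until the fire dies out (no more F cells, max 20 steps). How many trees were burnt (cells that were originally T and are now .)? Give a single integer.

Step 1: +1 fires, +1 burnt (F count now 1)
Step 2: +2 fires, +1 burnt (F count now 2)
Step 3: +1 fires, +2 burnt (F count now 1)
Step 4: +1 fires, +1 burnt (F count now 1)
Step 5: +2 fires, +1 burnt (F count now 2)
Step 6: +3 fires, +2 burnt (F count now 3)
Step 7: +3 fires, +3 burnt (F count now 3)
Step 8: +1 fires, +3 burnt (F count now 1)
Step 9: +1 fires, +1 burnt (F count now 1)
Step 10: +0 fires, +1 burnt (F count now 0)
Fire out after step 10
Initially T: 21, now '.': 24
Total burnt (originally-T cells now '.'): 15

Answer: 15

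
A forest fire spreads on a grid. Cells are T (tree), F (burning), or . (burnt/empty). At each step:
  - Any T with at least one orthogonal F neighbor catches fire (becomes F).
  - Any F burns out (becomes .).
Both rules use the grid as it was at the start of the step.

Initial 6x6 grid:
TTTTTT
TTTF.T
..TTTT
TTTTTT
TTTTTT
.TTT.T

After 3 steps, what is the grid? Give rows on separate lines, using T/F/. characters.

Step 1: 3 trees catch fire, 1 burn out
  TTTFTT
  TTF..T
  ..TFTT
  TTTTTT
  TTTTTT
  .TTT.T
Step 2: 6 trees catch fire, 3 burn out
  TTF.FT
  TF...T
  ..F.FT
  TTTFTT
  TTTTTT
  .TTT.T
Step 3: 7 trees catch fire, 6 burn out
  TF...F
  F....T
  .....F
  TTF.FT
  TTTFTT
  .TTT.T

TF...F
F....T
.....F
TTF.FT
TTTFTT
.TTT.T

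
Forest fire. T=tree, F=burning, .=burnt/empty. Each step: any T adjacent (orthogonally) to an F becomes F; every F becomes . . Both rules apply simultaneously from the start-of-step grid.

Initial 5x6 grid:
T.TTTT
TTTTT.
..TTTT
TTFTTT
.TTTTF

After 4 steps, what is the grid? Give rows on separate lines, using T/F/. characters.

Step 1: 6 trees catch fire, 2 burn out
  T.TTTT
  TTTTT.
  ..FTTT
  TF.FTF
  .TFTF.
Step 2: 7 trees catch fire, 6 burn out
  T.TTTT
  TTFTT.
  ...FTF
  F...F.
  .F.F..
Step 3: 4 trees catch fire, 7 burn out
  T.FTTT
  TF.FT.
  ....F.
  ......
  ......
Step 4: 3 trees catch fire, 4 burn out
  T..FTT
  F...F.
  ......
  ......
  ......

T..FTT
F...F.
......
......
......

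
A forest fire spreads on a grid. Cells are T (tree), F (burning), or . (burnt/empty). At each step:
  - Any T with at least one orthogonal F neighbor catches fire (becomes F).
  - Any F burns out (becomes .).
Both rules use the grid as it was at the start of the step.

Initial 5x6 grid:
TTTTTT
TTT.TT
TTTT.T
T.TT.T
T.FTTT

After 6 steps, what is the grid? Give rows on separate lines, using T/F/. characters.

Step 1: 2 trees catch fire, 1 burn out
  TTTTTT
  TTT.TT
  TTTT.T
  T.FT.T
  T..FTT
Step 2: 3 trees catch fire, 2 burn out
  TTTTTT
  TTT.TT
  TTFT.T
  T..F.T
  T...FT
Step 3: 4 trees catch fire, 3 burn out
  TTTTTT
  TTF.TT
  TF.F.T
  T....T
  T....F
Step 4: 4 trees catch fire, 4 burn out
  TTFTTT
  TF..TT
  F....T
  T....F
  T.....
Step 5: 5 trees catch fire, 4 burn out
  TF.FTT
  F...TT
  .....F
  F.....
  T.....
Step 6: 4 trees catch fire, 5 burn out
  F...FT
  ....TF
  ......
  ......
  F.....

F...FT
....TF
......
......
F.....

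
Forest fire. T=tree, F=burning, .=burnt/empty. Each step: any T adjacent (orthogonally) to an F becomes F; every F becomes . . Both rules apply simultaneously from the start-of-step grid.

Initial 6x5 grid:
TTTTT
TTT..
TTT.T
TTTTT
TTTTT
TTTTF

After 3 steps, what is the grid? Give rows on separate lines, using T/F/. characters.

Step 1: 2 trees catch fire, 1 burn out
  TTTTT
  TTT..
  TTT.T
  TTTTT
  TTTTF
  TTTF.
Step 2: 3 trees catch fire, 2 burn out
  TTTTT
  TTT..
  TTT.T
  TTTTF
  TTTF.
  TTF..
Step 3: 4 trees catch fire, 3 burn out
  TTTTT
  TTT..
  TTT.F
  TTTF.
  TTF..
  TF...

TTTTT
TTT..
TTT.F
TTTF.
TTF..
TF...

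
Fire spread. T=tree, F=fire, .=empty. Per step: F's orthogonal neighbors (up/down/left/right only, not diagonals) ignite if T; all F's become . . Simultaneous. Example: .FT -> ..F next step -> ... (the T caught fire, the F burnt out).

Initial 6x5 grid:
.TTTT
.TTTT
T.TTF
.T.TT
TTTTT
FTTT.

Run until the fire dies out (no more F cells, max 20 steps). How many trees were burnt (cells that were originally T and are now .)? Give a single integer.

Step 1: +5 fires, +2 burnt (F count now 5)
Step 2: +7 fires, +5 burnt (F count now 7)
Step 3: +6 fires, +7 burnt (F count now 6)
Step 4: +2 fires, +6 burnt (F count now 2)
Step 5: +1 fires, +2 burnt (F count now 1)
Step 6: +0 fires, +1 burnt (F count now 0)
Fire out after step 6
Initially T: 22, now '.': 29
Total burnt (originally-T cells now '.'): 21

Answer: 21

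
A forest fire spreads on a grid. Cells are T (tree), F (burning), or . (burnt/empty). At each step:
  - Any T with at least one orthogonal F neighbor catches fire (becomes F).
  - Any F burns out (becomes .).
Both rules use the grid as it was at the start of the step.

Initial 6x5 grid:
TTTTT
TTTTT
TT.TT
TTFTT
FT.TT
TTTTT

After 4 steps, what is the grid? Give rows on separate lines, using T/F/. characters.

Step 1: 5 trees catch fire, 2 burn out
  TTTTT
  TTTTT
  TT.TT
  FF.FT
  .F.TT
  FTTTT
Step 2: 6 trees catch fire, 5 burn out
  TTTTT
  TTTTT
  FF.FT
  ....F
  ...FT
  .FTTT
Step 3: 7 trees catch fire, 6 burn out
  TTTTT
  FFTFT
  ....F
  .....
  ....F
  ..FFT
Step 4: 6 trees catch fire, 7 burn out
  FFTFT
  ..F.F
  .....
  .....
  .....
  ....F

FFTFT
..F.F
.....
.....
.....
....F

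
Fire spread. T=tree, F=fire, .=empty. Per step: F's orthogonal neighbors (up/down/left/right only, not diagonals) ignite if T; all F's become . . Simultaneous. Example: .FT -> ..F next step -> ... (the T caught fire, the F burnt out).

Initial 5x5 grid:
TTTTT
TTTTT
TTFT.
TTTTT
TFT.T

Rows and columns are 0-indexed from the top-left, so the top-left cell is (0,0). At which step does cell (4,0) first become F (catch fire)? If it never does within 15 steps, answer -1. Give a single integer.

Step 1: cell (4,0)='F' (+7 fires, +2 burnt)
  -> target ignites at step 1
Step 2: cell (4,0)='.' (+6 fires, +7 burnt)
Step 3: cell (4,0)='.' (+5 fires, +6 burnt)
Step 4: cell (4,0)='.' (+3 fires, +5 burnt)
Step 5: cell (4,0)='.' (+0 fires, +3 burnt)
  fire out at step 5

1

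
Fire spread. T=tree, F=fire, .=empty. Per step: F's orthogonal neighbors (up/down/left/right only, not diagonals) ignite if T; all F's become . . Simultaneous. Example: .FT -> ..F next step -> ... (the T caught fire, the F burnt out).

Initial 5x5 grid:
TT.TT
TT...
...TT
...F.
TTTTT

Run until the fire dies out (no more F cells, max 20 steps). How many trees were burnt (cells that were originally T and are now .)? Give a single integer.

Step 1: +2 fires, +1 burnt (F count now 2)
Step 2: +3 fires, +2 burnt (F count now 3)
Step 3: +1 fires, +3 burnt (F count now 1)
Step 4: +1 fires, +1 burnt (F count now 1)
Step 5: +0 fires, +1 burnt (F count now 0)
Fire out after step 5
Initially T: 13, now '.': 19
Total burnt (originally-T cells now '.'): 7

Answer: 7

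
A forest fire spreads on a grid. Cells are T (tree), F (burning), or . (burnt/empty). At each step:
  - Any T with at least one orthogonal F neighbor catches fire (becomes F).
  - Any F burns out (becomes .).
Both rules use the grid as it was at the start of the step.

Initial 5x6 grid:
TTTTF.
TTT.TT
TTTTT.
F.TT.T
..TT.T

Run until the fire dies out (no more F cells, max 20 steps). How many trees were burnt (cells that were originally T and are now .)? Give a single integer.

Answer: 18

Derivation:
Step 1: +3 fires, +2 burnt (F count now 3)
Step 2: +5 fires, +3 burnt (F count now 5)
Step 3: +6 fires, +5 burnt (F count now 6)
Step 4: +2 fires, +6 burnt (F count now 2)
Step 5: +2 fires, +2 burnt (F count now 2)
Step 6: +0 fires, +2 burnt (F count now 0)
Fire out after step 6
Initially T: 20, now '.': 28
Total burnt (originally-T cells now '.'): 18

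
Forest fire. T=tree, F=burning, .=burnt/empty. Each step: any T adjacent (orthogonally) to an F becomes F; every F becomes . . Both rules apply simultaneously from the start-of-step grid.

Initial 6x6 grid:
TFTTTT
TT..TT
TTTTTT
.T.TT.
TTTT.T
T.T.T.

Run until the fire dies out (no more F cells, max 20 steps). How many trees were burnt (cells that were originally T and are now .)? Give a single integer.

Step 1: +3 fires, +1 burnt (F count now 3)
Step 2: +3 fires, +3 burnt (F count now 3)
Step 3: +4 fires, +3 burnt (F count now 4)
Step 4: +4 fires, +4 burnt (F count now 4)
Step 5: +5 fires, +4 burnt (F count now 5)
Step 6: +5 fires, +5 burnt (F count now 5)
Step 7: +0 fires, +5 burnt (F count now 0)
Fire out after step 7
Initially T: 26, now '.': 34
Total burnt (originally-T cells now '.'): 24

Answer: 24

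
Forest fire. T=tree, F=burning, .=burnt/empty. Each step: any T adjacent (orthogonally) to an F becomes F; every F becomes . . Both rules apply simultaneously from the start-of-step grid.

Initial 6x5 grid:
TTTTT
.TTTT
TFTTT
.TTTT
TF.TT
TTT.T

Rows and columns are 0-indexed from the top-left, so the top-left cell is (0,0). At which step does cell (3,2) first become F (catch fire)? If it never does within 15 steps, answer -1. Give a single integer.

Step 1: cell (3,2)='T' (+6 fires, +2 burnt)
Step 2: cell (3,2)='F' (+6 fires, +6 burnt)
  -> target ignites at step 2
Step 3: cell (3,2)='.' (+5 fires, +6 burnt)
Step 4: cell (3,2)='.' (+4 fires, +5 burnt)
Step 5: cell (3,2)='.' (+2 fires, +4 burnt)
Step 6: cell (3,2)='.' (+1 fires, +2 burnt)
Step 7: cell (3,2)='.' (+0 fires, +1 burnt)
  fire out at step 7

2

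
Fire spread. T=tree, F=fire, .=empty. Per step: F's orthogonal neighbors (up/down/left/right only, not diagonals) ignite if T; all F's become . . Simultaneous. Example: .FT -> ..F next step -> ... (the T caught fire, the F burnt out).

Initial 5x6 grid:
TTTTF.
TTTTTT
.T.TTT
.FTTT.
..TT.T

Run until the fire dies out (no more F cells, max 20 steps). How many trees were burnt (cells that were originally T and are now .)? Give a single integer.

Answer: 19

Derivation:
Step 1: +4 fires, +2 burnt (F count now 4)
Step 2: +7 fires, +4 burnt (F count now 7)
Step 3: +7 fires, +7 burnt (F count now 7)
Step 4: +1 fires, +7 burnt (F count now 1)
Step 5: +0 fires, +1 burnt (F count now 0)
Fire out after step 5
Initially T: 20, now '.': 29
Total burnt (originally-T cells now '.'): 19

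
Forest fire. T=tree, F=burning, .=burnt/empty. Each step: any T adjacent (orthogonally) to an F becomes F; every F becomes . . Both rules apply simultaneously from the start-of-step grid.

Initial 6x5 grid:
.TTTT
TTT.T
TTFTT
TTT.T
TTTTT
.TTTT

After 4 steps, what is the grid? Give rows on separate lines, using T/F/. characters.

Step 1: 4 trees catch fire, 1 burn out
  .TTTT
  TTF.T
  TF.FT
  TTF.T
  TTTTT
  .TTTT
Step 2: 6 trees catch fire, 4 burn out
  .TFTT
  TF..T
  F...F
  TF..T
  TTFTT
  .TTTT
Step 3: 9 trees catch fire, 6 burn out
  .F.FT
  F...F
  .....
  F...F
  TF.FT
  .TFTT
Step 4: 5 trees catch fire, 9 burn out
  ....F
  .....
  .....
  .....
  F...F
  .F.FT

....F
.....
.....
.....
F...F
.F.FT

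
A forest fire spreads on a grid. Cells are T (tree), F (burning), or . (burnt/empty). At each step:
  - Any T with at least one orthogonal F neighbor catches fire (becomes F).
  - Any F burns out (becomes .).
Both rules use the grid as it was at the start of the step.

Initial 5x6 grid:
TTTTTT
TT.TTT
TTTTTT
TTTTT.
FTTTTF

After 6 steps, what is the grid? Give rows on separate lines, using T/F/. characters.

Step 1: 3 trees catch fire, 2 burn out
  TTTTTT
  TT.TTT
  TTTTTT
  FTTTT.
  .FTTF.
Step 2: 5 trees catch fire, 3 burn out
  TTTTTT
  TT.TTT
  FTTTTT
  .FTTF.
  ..FF..
Step 3: 5 trees catch fire, 5 burn out
  TTTTTT
  FT.TTT
  .FTTFT
  ..FF..
  ......
Step 4: 6 trees catch fire, 5 burn out
  FTTTTT
  .F.TFT
  ..FF.F
  ......
  ......
Step 5: 4 trees catch fire, 6 burn out
  .FTTFT
  ...F.F
  ......
  ......
  ......
Step 6: 3 trees catch fire, 4 burn out
  ..FF.F
  ......
  ......
  ......
  ......

..FF.F
......
......
......
......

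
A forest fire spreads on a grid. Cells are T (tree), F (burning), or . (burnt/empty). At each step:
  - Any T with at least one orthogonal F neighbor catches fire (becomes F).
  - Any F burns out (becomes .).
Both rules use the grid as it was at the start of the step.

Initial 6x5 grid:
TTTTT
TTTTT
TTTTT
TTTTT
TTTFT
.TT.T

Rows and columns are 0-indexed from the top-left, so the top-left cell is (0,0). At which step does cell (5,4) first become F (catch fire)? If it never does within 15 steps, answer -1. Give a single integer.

Step 1: cell (5,4)='T' (+3 fires, +1 burnt)
Step 2: cell (5,4)='F' (+6 fires, +3 burnt)
  -> target ignites at step 2
Step 3: cell (5,4)='.' (+6 fires, +6 burnt)
Step 4: cell (5,4)='.' (+5 fires, +6 burnt)
Step 5: cell (5,4)='.' (+4 fires, +5 burnt)
Step 6: cell (5,4)='.' (+2 fires, +4 burnt)
Step 7: cell (5,4)='.' (+1 fires, +2 burnt)
Step 8: cell (5,4)='.' (+0 fires, +1 burnt)
  fire out at step 8

2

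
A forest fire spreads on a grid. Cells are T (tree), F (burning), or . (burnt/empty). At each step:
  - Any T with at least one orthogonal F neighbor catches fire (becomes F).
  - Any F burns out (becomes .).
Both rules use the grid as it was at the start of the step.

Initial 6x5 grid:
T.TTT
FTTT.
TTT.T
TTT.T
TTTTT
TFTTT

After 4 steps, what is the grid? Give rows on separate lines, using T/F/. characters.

Step 1: 6 trees catch fire, 2 burn out
  F.TTT
  .FTT.
  FTT.T
  TTT.T
  TFTTT
  F.FTT
Step 2: 7 trees catch fire, 6 burn out
  ..TTT
  ..FT.
  .FT.T
  FFT.T
  F.FTT
  ...FT
Step 3: 6 trees catch fire, 7 burn out
  ..FTT
  ...F.
  ..F.T
  ..F.T
  ...FT
  ....F
Step 4: 2 trees catch fire, 6 burn out
  ...FT
  .....
  ....T
  ....T
  ....F
  .....

...FT
.....
....T
....T
....F
.....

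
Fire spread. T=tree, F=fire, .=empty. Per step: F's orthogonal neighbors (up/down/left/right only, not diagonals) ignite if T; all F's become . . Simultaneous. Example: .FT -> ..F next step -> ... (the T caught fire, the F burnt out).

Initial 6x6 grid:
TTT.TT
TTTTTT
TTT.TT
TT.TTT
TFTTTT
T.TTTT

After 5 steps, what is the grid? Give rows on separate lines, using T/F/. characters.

Step 1: 3 trees catch fire, 1 burn out
  TTT.TT
  TTTTTT
  TTT.TT
  TF.TTT
  F.FTTT
  T.TTTT
Step 2: 5 trees catch fire, 3 burn out
  TTT.TT
  TTTTTT
  TFT.TT
  F..TTT
  ...FTT
  F.FTTT
Step 3: 6 trees catch fire, 5 burn out
  TTT.TT
  TFTTTT
  F.F.TT
  ...FTT
  ....FT
  ...FTT
Step 4: 6 trees catch fire, 6 burn out
  TFT.TT
  F.FTTT
  ....TT
  ....FT
  .....F
  ....FT
Step 5: 6 trees catch fire, 6 burn out
  F.F.TT
  ...FTT
  ....FT
  .....F
  ......
  .....F

F.F.TT
...FTT
....FT
.....F
......
.....F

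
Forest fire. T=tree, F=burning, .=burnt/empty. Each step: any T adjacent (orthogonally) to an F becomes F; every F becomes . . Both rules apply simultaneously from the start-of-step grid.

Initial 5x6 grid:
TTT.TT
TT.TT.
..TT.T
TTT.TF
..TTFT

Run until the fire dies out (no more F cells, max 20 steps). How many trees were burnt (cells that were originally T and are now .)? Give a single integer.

Step 1: +4 fires, +2 burnt (F count now 4)
Step 2: +1 fires, +4 burnt (F count now 1)
Step 3: +1 fires, +1 burnt (F count now 1)
Step 4: +2 fires, +1 burnt (F count now 2)
Step 5: +2 fires, +2 burnt (F count now 2)
Step 6: +1 fires, +2 burnt (F count now 1)
Step 7: +1 fires, +1 burnt (F count now 1)
Step 8: +1 fires, +1 burnt (F count now 1)
Step 9: +1 fires, +1 burnt (F count now 1)
Step 10: +0 fires, +1 burnt (F count now 0)
Fire out after step 10
Initially T: 19, now '.': 25
Total burnt (originally-T cells now '.'): 14

Answer: 14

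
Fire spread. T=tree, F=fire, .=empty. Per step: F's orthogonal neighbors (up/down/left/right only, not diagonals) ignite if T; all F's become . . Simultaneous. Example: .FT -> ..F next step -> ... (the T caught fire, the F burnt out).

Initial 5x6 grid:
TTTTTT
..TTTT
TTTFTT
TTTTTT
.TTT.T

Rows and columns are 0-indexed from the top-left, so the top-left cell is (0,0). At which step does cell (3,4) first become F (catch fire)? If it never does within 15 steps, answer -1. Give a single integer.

Step 1: cell (3,4)='T' (+4 fires, +1 burnt)
Step 2: cell (3,4)='F' (+8 fires, +4 burnt)
  -> target ignites at step 2
Step 3: cell (3,4)='.' (+7 fires, +8 burnt)
Step 4: cell (3,4)='.' (+5 fires, +7 burnt)
Step 5: cell (3,4)='.' (+1 fires, +5 burnt)
Step 6: cell (3,4)='.' (+0 fires, +1 burnt)
  fire out at step 6

2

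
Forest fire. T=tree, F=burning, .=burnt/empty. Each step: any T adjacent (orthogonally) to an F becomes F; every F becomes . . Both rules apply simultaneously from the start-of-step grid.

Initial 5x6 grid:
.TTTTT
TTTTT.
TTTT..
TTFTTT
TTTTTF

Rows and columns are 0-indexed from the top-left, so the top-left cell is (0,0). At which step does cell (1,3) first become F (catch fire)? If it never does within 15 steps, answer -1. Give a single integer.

Step 1: cell (1,3)='T' (+6 fires, +2 burnt)
Step 2: cell (1,3)='T' (+7 fires, +6 burnt)
Step 3: cell (1,3)='F' (+5 fires, +7 burnt)
  -> target ignites at step 3
Step 4: cell (1,3)='.' (+4 fires, +5 burnt)
Step 5: cell (1,3)='.' (+1 fires, +4 burnt)
Step 6: cell (1,3)='.' (+1 fires, +1 burnt)
Step 7: cell (1,3)='.' (+0 fires, +1 burnt)
  fire out at step 7

3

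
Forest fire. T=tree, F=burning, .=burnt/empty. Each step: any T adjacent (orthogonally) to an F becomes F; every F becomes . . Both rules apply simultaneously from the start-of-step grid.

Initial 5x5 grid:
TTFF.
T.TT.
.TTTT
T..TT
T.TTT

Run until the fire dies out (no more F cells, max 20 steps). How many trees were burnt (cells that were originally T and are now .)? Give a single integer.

Step 1: +3 fires, +2 burnt (F count now 3)
Step 2: +3 fires, +3 burnt (F count now 3)
Step 3: +4 fires, +3 burnt (F count now 4)
Step 4: +2 fires, +4 burnt (F count now 2)
Step 5: +2 fires, +2 burnt (F count now 2)
Step 6: +0 fires, +2 burnt (F count now 0)
Fire out after step 6
Initially T: 16, now '.': 23
Total burnt (originally-T cells now '.'): 14

Answer: 14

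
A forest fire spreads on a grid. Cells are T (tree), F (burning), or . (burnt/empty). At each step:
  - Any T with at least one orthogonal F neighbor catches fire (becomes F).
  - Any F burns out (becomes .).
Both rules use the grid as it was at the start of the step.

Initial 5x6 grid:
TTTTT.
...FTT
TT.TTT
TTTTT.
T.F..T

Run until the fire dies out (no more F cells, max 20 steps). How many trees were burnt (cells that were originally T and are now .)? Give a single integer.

Answer: 18

Derivation:
Step 1: +4 fires, +2 burnt (F count now 4)
Step 2: +6 fires, +4 burnt (F count now 6)
Step 3: +5 fires, +6 burnt (F count now 5)
Step 4: +3 fires, +5 burnt (F count now 3)
Step 5: +0 fires, +3 burnt (F count now 0)
Fire out after step 5
Initially T: 19, now '.': 29
Total burnt (originally-T cells now '.'): 18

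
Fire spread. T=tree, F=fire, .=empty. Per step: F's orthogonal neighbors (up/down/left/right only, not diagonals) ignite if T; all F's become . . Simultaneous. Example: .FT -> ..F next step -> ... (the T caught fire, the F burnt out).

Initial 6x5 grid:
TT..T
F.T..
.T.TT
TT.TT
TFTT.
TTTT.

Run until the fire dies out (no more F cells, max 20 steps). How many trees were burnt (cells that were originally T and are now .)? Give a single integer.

Answer: 16

Derivation:
Step 1: +5 fires, +2 burnt (F count now 5)
Step 2: +6 fires, +5 burnt (F count now 6)
Step 3: +2 fires, +6 burnt (F count now 2)
Step 4: +2 fires, +2 burnt (F count now 2)
Step 5: +1 fires, +2 burnt (F count now 1)
Step 6: +0 fires, +1 burnt (F count now 0)
Fire out after step 6
Initially T: 18, now '.': 28
Total burnt (originally-T cells now '.'): 16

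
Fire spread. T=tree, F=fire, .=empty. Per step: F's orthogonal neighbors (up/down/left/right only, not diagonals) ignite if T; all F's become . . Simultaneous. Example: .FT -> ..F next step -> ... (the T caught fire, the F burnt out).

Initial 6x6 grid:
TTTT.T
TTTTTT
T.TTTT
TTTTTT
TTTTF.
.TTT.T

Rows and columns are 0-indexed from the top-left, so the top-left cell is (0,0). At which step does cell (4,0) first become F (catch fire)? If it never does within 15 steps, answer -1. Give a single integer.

Step 1: cell (4,0)='T' (+2 fires, +1 burnt)
Step 2: cell (4,0)='T' (+5 fires, +2 burnt)
Step 3: cell (4,0)='T' (+6 fires, +5 burnt)
Step 4: cell (4,0)='F' (+6 fires, +6 burnt)
  -> target ignites at step 4
Step 5: cell (4,0)='.' (+4 fires, +6 burnt)
Step 6: cell (4,0)='.' (+3 fires, +4 burnt)
Step 7: cell (4,0)='.' (+2 fires, +3 burnt)
Step 8: cell (4,0)='.' (+1 fires, +2 burnt)
Step 9: cell (4,0)='.' (+0 fires, +1 burnt)
  fire out at step 9

4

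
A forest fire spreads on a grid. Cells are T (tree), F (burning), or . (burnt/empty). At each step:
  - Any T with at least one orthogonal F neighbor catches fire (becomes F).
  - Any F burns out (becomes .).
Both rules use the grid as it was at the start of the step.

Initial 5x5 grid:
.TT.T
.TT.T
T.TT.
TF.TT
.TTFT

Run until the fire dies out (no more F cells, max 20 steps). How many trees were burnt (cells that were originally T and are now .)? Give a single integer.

Step 1: +5 fires, +2 burnt (F count now 5)
Step 2: +3 fires, +5 burnt (F count now 3)
Step 3: +1 fires, +3 burnt (F count now 1)
Step 4: +1 fires, +1 burnt (F count now 1)
Step 5: +2 fires, +1 burnt (F count now 2)
Step 6: +1 fires, +2 burnt (F count now 1)
Step 7: +0 fires, +1 burnt (F count now 0)
Fire out after step 7
Initially T: 15, now '.': 23
Total burnt (originally-T cells now '.'): 13

Answer: 13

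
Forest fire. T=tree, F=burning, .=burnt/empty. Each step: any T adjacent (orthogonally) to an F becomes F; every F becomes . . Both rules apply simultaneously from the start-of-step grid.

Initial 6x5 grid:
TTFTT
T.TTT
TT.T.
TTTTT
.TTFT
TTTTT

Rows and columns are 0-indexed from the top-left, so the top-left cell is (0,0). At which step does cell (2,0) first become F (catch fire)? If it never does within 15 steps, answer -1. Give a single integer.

Step 1: cell (2,0)='T' (+7 fires, +2 burnt)
Step 2: cell (2,0)='T' (+9 fires, +7 burnt)
Step 3: cell (2,0)='T' (+4 fires, +9 burnt)
Step 4: cell (2,0)='F' (+4 fires, +4 burnt)
  -> target ignites at step 4
Step 5: cell (2,0)='.' (+0 fires, +4 burnt)
  fire out at step 5

4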